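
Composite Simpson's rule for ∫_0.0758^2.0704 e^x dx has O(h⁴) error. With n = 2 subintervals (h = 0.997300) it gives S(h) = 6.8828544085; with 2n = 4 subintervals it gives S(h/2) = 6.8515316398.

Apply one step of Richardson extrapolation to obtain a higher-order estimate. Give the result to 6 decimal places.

With r = 4 the leading error scales as h^4, so the weight is 2^4 = 16.
Weighted: 109.6245062368 − 6.8828544085 = 102.7416518283
Denominator 16 − 1 = 15.
R = 102.7416518283/15 = 6.8494434552

6.849443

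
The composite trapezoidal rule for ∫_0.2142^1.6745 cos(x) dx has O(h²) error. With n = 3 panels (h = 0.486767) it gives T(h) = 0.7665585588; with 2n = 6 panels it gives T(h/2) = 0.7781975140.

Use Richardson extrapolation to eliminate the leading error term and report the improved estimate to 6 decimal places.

The method has order 2: 2^2 = 4.
A(h/2) − A(h) = 0.7781975140 − 0.7665585588 = 0.0116389552
Divide by 2^2 − 1 = 3: 0.0116389552/3 = 0.0038796517
R = 0.7781975140 + 0.0038796517 = 0.7820771657
Gap between inputs: 1.164e-02; correction applied: +0.0038796517.

0.782077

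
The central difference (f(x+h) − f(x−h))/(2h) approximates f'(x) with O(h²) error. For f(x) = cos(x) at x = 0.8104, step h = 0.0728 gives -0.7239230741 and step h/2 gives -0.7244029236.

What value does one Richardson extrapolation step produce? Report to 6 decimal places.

r = 2: numerator weight 4, denominator 3.
Top: 4(-0.7244029236) − (-0.7239230741) = -2.1736886203
Denominator 4 − 1 = 3.
(-2.1736886203) ÷ 3 = -0.7245628734

-0.724563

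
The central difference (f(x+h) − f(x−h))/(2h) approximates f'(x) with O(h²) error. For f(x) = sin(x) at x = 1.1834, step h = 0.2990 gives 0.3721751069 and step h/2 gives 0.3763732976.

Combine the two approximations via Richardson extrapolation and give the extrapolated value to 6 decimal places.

0.377773

Order 2 gives 2^r = 4 and 2^r − 1 = 3.
4*0.3763732976 = 1.5054931904; 1.5054931904 − 0.3721751069 = 1.1333180835
(4*0.3763732976 − 0.3721751069)/(4 − 1) = 0.3777726945
Correction |R − A(h/2)| = 1.399e-03; gap |A(h/2) − A(h)| = 4.198e-03.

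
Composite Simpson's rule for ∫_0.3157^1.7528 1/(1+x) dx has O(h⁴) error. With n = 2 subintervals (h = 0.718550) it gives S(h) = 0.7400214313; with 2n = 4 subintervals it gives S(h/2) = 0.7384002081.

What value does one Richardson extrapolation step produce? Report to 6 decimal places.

0.738292

Error is O(h^4); halving h shrinks it by 2^4 = 16.
Difference of the inputs: 0.7384002081 − 0.7400214313 = -0.0016212232
Divide by 2^4 − 1 = 15: (-0.0016212232)/15 = -0.0001080815
R = A(h/2) + (A(h/2) − A(h))/15 = 0.7384002081 − 0.0001080815 = 0.7382921266
Correction |R − A(h/2)| = 1.081e-04; gap |A(h/2) − A(h)| = 1.621e-03.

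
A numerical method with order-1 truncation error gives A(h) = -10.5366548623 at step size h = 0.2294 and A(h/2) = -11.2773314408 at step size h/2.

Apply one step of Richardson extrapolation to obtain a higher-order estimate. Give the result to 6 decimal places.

-12.018008

r = 1, so 2^r = 2.
2·(-11.2773314408) = -22.5546628816; subtract (-10.5366548623) → -12.0180080193
Extrapolated: (-12.0180080193) / 1 = -12.0180080193
Shift from A(h/2): −0.7406765785.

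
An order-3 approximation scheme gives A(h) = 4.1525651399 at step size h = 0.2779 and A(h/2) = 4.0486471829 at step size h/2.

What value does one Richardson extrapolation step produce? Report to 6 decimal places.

4.033802

With r = 3 the leading error scales as h^3, so the weight is 2^3 = 8.
8×4.0486471829 = 32.3891774632; subtract 4.1525651399 → 28.2366123233
Denominator 8 − 1 = 7.
Result: 4.0338017605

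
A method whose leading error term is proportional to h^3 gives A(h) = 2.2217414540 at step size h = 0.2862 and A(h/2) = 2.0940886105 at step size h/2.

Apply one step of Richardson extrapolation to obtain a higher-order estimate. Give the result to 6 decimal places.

Method order is 3; weight 2^3 = 8.
Top: 8(2.0940886105) − (2.2217414540) = 14.5309674300
14.5309674300 ÷ 7 = 2.0758524900
Correction |R − A(h/2)| = 1.824e-02; gap |A(h/2) − A(h)| = 1.277e-01.

2.075852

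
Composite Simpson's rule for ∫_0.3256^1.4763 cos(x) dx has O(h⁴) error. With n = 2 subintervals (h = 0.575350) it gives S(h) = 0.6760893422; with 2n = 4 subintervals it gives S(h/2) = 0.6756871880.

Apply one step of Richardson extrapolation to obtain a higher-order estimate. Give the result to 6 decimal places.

0.675660

The method has order 4: 2^4 = 16.
Numerator 16*A(h/2) − A(h) = 16*0.6756871880 − 0.6760893422 = 10.1349056658
10.1349056658 ÷ 15 = 0.6756603777
Shift from A(h/2): −0.0000268103.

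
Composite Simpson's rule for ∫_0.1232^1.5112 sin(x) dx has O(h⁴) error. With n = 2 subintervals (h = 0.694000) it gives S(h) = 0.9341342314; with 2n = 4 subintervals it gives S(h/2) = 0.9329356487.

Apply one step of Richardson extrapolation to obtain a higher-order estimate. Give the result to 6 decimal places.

0.932856

Error is O(h^4); halving h shrinks it by 2^4 = 16.
2^4×A(h/2) = 14.9269703792; minus A(h) gives 13.9928361478.
Extrapolated: 13.9928361478 / 15 = 0.9328557432
Shift from A(h/2): −0.0000799055.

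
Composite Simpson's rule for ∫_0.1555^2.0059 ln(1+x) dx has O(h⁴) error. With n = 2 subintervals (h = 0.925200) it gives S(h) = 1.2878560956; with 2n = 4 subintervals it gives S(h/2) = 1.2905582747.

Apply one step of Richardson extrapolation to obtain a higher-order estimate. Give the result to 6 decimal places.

r = 4, so 2^r = 16.
Top: 16(1.2905582747) − (1.2878560956) = 19.3610762996
Divide by 2^4 − 1 = 15.
Result: 1.2907384200

1.290738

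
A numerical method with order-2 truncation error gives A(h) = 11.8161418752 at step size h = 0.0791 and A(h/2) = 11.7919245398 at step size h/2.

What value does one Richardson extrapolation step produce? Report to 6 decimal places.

Error is O(h^2); halving h shrinks it by 2^2 = 4.
2^2*A(h/2) = 47.1676981592; minus A(h) gives 35.3515562840.
R = 35.3515562840/3 = 11.7838520947

11.783852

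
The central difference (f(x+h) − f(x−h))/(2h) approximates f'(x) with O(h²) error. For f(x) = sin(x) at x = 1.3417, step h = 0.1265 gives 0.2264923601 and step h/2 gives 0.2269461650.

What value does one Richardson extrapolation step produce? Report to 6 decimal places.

r = 2: numerator weight 4, denominator 3.
Numerator 4 × A(h/2) − A(h) = 4 × 0.2269461650 − 0.2264923601 = 0.6812922999
0.6812922999 ÷ 3 = 0.2270974333

0.227097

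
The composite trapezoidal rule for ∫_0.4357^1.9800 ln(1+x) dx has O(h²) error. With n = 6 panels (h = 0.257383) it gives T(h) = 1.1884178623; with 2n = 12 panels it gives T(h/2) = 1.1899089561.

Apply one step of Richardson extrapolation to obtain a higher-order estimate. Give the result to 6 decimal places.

1.190406

The method has order 2: 2^2 = 4.
A(h/2) − A(h) = 1.1899089561 − 1.1884178623 = 0.0014910938
Correction (A(h/2) − A(h))/(4 − 1) = 0.0014910938/3 = 0.0004970313
R = A(h/2) + (A(h/2) − A(h))/3 = 1.1899089561 + 0.0004970313 = 1.1904059874
Shift from A(h/2): +0.0004970313.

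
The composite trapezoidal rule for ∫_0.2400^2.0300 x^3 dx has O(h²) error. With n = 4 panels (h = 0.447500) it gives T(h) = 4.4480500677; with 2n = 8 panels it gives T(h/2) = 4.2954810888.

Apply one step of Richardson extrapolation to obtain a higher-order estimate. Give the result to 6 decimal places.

4.244625

Order 2 gives 2^r = 4 and 2^r − 1 = 3.
Numerator 4 × A(h/2) − A(h) = 4 × 4.2954810888 − 4.4480500677 = 12.7338742875
Denominator 4 − 1 = 3.
So the Richardson estimate is 4.2446247625.
Correction |R − A(h/2)| = 5.086e-02; gap |A(h/2) − A(h)| = 1.526e-01.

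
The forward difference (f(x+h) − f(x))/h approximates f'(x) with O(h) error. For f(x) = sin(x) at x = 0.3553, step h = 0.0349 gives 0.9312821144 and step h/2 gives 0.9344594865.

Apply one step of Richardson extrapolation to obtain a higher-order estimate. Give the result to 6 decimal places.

The method has order 1: 2^1 = 2.
A(h/2) − A(h) = 0.9344594865 − 0.9312821144 = 0.0031773721
Correction (A(h/2) − A(h))/(2 − 1) = 0.0031773721/1 = 0.0031773721
R = A(h/2) + (A(h/2) − A(h))/1 = 0.9344594865 + 0.0031773721 = 0.9376368586
Correction |R − A(h/2)| = 3.177e-03; gap |A(h/2) − A(h)| = 3.177e-03.

0.937637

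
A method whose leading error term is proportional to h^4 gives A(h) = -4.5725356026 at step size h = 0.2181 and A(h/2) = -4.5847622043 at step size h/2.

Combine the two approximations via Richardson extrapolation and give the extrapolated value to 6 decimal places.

Order 4 gives 2^r = 16 and 2^r − 1 = 15.
16×(-4.5847622043) = -73.3561952688; subtract (-4.5725356026) → -68.7836596662
(16×(-4.5847622043) − (-4.5725356026))/(16 − 1) = -4.5855773111
Gap between inputs: 1.223e-02; correction applied: −0.0008151068.

-4.585577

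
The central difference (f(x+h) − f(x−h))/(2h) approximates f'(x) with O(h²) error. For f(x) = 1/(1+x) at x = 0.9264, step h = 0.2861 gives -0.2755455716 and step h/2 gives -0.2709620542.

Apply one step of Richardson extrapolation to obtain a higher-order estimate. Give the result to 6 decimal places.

-0.269434

r = 2, so 2^r = 4.
4×(-0.2709620542) = -1.0838482168; (-1.0838482168) − (-0.2755455716) = -0.8083026452
(-0.8083026452) ÷ 3 = -0.2694342151
Gap between inputs: 4.584e-03; correction applied: +0.0015278391.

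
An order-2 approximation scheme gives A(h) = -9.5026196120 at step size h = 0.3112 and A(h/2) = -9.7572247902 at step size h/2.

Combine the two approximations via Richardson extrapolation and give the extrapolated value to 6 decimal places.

-9.842093

With r = 2 the leading error scales as h^2, so the weight is 2^2 = 4.
4*(-9.7572247902) − (-9.5026196120) = -29.5262795488
(4*(-9.7572247902) − (-9.5026196120))/(4 − 1) = -9.8420931829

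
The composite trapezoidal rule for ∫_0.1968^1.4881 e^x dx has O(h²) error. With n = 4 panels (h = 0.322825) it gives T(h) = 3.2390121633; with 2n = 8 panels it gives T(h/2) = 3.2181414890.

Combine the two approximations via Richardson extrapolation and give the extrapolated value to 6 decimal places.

The method has order 2: 2^2 = 4.
Weighted: 12.8725659560 − 3.2390121633 = 9.6335537927
Divide by 2^2 − 1 = 3.
R = 9.6335537927/3 = 3.2111845976
Correction |R − A(h/2)| = 6.957e-03; gap |A(h/2) − A(h)| = 2.087e-02.

3.211185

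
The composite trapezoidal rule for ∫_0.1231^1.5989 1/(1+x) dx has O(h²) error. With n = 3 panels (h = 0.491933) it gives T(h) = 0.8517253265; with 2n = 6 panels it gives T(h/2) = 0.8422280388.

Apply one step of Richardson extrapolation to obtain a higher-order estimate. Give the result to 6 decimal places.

0.839062

Error is O(h^2); halving h shrinks it by 2^2 = 4.
A(h/2) − A(h) = 0.8422280388 − 0.8517253265 = -0.0094972877
Divide by 2^2 − 1 = 3: (-0.0094972877)/3 = -0.0031657626
R = A(h/2) + (A(h/2) − A(h))/3 = 0.8422280388 − 0.0031657626 = 0.8390622762
Gap between inputs: 9.497e-03; correction applied: −0.0031657626.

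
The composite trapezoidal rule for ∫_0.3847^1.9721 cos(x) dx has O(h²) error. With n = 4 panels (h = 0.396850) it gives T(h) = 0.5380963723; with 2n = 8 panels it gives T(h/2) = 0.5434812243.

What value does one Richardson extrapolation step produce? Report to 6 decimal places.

0.545276

r = 2, so 2^r = 4.
4×0.5434812243 = 2.1739248972; subtract 0.5380963723 → 1.6358285249
Denominator 4 − 1 = 3.
So the Richardson estimate is 0.5452761750.
Correction |R − A(h/2)| = 1.795e-03; gap |A(h/2) − A(h)| = 5.385e-03.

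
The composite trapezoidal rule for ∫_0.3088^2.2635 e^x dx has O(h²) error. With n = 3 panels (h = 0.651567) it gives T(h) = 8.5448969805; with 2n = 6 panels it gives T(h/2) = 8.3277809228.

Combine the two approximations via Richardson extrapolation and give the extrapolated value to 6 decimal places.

r = 2: numerator weight 4, denominator 3.
Numerator 4×A(h/2) − A(h) = 4×8.3277809228 − 8.5448969805 = 24.7662267107
Denominator 4 − 1 = 3.
Result: 8.2554089036
Gap between inputs: 2.171e-01; correction applied: −0.0723720192.

8.255409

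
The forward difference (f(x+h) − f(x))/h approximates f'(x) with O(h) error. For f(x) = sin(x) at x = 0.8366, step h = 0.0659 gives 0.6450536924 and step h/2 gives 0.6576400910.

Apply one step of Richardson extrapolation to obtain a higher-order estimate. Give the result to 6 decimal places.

0.670226

With r = 1 the leading error scales as h^1, so the weight is 2^1 = 2.
Weighted: 1.3152801820 − 0.6450536924 = 0.6702264896
R = 0.6702264896/1 = 0.6702264896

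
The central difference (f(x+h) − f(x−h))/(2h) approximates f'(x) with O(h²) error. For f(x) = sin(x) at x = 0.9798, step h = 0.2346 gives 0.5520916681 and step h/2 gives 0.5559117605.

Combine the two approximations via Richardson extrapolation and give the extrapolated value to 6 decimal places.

0.557185

r = 2, so 2^r = 4.
Difference of the inputs: 0.5559117605 − 0.5520916681 = 0.0038200924
Correction (A(h/2) − A(h))/(4 − 1) = 0.0038200924/3 = 0.0012733641
R = A(h/2) + (A(h/2) − A(h))/3 = 0.5559117605 + 0.0012733641 = 0.5571851246
Correction |R − A(h/2)| = 1.273e-03; gap |A(h/2) − A(h)| = 3.820e-03.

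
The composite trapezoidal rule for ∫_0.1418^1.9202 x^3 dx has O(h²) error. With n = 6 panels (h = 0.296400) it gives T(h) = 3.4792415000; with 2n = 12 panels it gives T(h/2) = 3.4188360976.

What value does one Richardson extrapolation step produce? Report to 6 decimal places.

Error is O(h^2); halving h shrinks it by 2^2 = 4.
2^2 × A(h/2) = 13.6753443904; minus A(h) gives 10.1961028904.
R = 10.1961028904/3 = 3.3987009635
Correction |R − A(h/2)| = 2.014e-02; gap |A(h/2) − A(h)| = 6.041e-02.

3.398701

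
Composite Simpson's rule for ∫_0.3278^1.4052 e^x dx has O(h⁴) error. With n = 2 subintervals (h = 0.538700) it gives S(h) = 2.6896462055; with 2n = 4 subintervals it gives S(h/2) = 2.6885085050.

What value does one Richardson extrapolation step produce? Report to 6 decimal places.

Leading term ∝ h^4; use weight 16 = 2^4.
Weighted: 43.0161360800 − 2.6896462055 = 40.3264898745
R = 40.3264898745/15 = 2.6884326583
Correction |R − A(h/2)| = 7.585e-05; gap |A(h/2) − A(h)| = 1.138e-03.

2.688433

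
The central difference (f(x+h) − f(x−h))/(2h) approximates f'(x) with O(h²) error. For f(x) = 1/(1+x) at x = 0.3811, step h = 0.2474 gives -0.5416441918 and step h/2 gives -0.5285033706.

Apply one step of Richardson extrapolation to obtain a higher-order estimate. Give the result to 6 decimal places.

Order 2 gives 2^r = 4 and 2^r − 1 = 3.
A(h/2) − A(h) = -0.5285033706 − (-0.5416441918) = 0.0131408212
Divide by 2^2 − 1 = 3: 0.0131408212/3 = 0.0043802737
R = -0.5285033706 + 0.0043802737 = -0.5241230969
Shift from A(h/2): +0.0043802737.

-0.524123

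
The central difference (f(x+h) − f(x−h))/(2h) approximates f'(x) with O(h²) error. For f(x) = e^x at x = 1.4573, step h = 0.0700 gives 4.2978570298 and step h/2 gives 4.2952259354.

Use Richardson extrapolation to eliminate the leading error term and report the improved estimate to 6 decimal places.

4.294349

Order 2 gives 2^r = 4 and 2^r − 1 = 3.
Top: 4(4.2952259354) − (4.2978570298) = 12.8830467118
Divide by 2^2 − 1 = 3.
R = 12.8830467118/3 = 4.2943489039
Shift from A(h/2): −0.0008770315.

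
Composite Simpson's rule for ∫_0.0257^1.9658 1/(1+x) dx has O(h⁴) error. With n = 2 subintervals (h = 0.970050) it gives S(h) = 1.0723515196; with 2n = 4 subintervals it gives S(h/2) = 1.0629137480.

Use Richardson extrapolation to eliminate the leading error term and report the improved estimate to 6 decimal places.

1.062285

Order 4 gives 2^r = 16 and 2^r − 1 = 15.
16·1.0629137480 = 17.0066199680; 17.0066199680 − 1.0723515196 = 15.9342684484
(16·1.0629137480 − 1.0723515196)/(16 − 1) = 1.0622845632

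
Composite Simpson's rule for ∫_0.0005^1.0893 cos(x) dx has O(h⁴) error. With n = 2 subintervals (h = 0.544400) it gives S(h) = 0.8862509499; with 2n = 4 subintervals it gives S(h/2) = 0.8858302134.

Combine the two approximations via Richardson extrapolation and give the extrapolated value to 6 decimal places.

Method order is 4; weight 2^4 = 16.
Numerator 16×A(h/2) − A(h) = 16×0.8858302134 − 0.8862509499 = 13.2870324645
Denominator 16 − 1 = 15.
Result: 0.8858021643

0.885802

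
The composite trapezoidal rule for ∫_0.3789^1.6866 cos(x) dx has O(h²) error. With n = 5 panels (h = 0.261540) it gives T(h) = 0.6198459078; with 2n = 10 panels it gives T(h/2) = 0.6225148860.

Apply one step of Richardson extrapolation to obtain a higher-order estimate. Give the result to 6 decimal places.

0.623405

r = 2: numerator weight 4, denominator 3.
4 × 0.6225148860 = 2.4900595440; 2.4900595440 − 0.6198459078 = 1.8702136362
1.8702136362 ÷ 3 = 0.6234045454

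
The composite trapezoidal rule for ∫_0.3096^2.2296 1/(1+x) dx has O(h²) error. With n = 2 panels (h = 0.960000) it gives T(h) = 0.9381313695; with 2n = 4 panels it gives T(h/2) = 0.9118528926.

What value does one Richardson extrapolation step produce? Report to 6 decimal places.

With r = 2 the leading error scales as h^2, so the weight is 2^2 = 4.
Difference of the inputs: 0.9118528926 − 0.9381313695 = -0.0262784769
Correction (A(h/2) − A(h))/(4 − 1) = (-0.0262784769)/3 = -0.0087594923
R = A(h/2) + (A(h/2) − A(h))/3 = 0.9118528926 − 0.0087594923 = 0.9030934003

0.903093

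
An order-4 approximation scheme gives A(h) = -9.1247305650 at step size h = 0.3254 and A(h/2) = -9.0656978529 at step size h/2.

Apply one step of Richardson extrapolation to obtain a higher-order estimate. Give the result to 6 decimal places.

-9.061762

r = 4: numerator weight 16, denominator 15.
Numerator 16*A(h/2) − A(h) = 16*(-9.0656978529) − (-9.1247305650) = -135.9264350814
R = (-135.9264350814)/15 = -9.0617623388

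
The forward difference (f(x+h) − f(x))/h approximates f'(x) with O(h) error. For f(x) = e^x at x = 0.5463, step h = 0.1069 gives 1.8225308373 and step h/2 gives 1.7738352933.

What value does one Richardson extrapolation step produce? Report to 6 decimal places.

With r = 1 the leading error scales as h^1, so the weight is 2^1 = 2.
Numerator 2·A(h/2) − A(h) = 2·1.7738352933 − 1.8225308373 = 1.7251397493
Divide by 2^1 − 1 = 1.
R = 1.7251397493/1 = 1.7251397493

1.725140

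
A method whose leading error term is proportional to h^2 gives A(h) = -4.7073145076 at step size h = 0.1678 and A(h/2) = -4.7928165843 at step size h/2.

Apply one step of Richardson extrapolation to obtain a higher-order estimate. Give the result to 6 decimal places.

-4.821317

Method order is 2; weight 2^2 = 4.
Top: 4(-4.7928165843) − (-4.7073145076) = -14.4639518296
(4*(-4.7928165843) − (-4.7073145076))/(4 − 1) = -4.8213172765
Correction |R − A(h/2)| = 2.850e-02; gap |A(h/2) − A(h)| = 8.550e-02.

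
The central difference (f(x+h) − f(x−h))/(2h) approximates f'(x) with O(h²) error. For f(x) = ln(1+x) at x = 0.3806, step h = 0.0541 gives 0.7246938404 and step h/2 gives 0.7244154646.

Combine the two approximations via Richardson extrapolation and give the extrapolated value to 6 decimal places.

Method order is 2; weight 2^2 = 4.
2^2×A(h/2) = 2.8976618584; minus A(h) gives 2.1729680180.
Divide by 2^2 − 1 = 3.
R = 2.1729680180/3 = 0.7243226727

0.724323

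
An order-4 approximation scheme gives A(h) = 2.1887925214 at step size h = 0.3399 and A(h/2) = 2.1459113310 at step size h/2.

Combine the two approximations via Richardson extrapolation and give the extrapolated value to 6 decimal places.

Leading term ∝ h^4; use weight 16 = 2^4.
Top: 16(2.1459113310) − (2.1887925214) = 32.1457887746
Extrapolated: 32.1457887746 / 15 = 2.1430525850

2.143053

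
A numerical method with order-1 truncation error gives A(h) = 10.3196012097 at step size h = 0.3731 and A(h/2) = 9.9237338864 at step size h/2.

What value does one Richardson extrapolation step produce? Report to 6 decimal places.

9.527867

Leading term ∝ h^1; use weight 2 = 2^1.
Weighted: 19.8474677728 − 10.3196012097 = 9.5278665631
Divide by 2^1 − 1 = 1.
So the Richardson estimate is 9.5278665631.
Shift from A(h/2): −0.3958673233.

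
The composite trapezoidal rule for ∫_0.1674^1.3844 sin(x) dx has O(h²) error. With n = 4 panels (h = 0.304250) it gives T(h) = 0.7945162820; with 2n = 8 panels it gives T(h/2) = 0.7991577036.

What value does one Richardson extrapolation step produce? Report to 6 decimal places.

Leading term ∝ h^2; use weight 4 = 2^2.
4×0.7991577036 = 3.1966308144; subtract 0.7945162820 → 2.4021145324
Denominator 4 − 1 = 3.
Result: 0.8007048441

0.800705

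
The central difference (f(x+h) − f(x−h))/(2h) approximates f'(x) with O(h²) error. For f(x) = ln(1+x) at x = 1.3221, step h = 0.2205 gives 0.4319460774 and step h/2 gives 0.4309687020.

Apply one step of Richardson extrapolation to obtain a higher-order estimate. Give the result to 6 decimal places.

0.430643

Order 2 gives 2^r = 4 and 2^r − 1 = 3.
4×0.4309687020 = 1.7238748080; 1.7238748080 − 0.4319460774 = 1.2919287306
Denominator 4 − 1 = 3.
Result: 0.4306429102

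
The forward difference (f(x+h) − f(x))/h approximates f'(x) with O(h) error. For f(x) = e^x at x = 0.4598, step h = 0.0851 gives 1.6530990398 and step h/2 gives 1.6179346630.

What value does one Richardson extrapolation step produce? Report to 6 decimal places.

Leading term ∝ h^1; use weight 2 = 2^1.
Numerator 2 × A(h/2) − A(h) = 2 × 1.6179346630 − 1.6530990398 = 1.5827702862
(2 × 1.6179346630 − 1.6530990398)/(2 − 1) = 1.5827702862

1.582770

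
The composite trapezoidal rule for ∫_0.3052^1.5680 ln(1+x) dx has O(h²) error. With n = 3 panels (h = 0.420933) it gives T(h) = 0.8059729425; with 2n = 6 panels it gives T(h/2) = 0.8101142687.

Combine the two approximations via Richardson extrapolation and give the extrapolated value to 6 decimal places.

0.811495

Order 2 gives 2^r = 4 and 2^r − 1 = 3.
4*0.8101142687 − 0.8059729425 = 2.4344841323
Denominator 4 − 1 = 3.
Result: 0.8114947108
Gap between inputs: 4.141e-03; correction applied: +0.0013804421.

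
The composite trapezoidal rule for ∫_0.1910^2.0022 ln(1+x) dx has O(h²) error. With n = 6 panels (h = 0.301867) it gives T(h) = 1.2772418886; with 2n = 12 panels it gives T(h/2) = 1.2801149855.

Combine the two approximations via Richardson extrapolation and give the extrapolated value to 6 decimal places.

1.281073

Method order is 2; weight 2^2 = 4.
Numerator 4*A(h/2) − A(h) = 4*1.2801149855 − 1.2772418886 = 3.8432180534
Divide by 2^2 − 1 = 3.
Result: 1.2810726845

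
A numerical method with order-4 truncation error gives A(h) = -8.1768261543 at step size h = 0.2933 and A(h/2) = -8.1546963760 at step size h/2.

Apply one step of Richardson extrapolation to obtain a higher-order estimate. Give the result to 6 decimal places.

With r = 4 the leading error scales as h^4, so the weight is 2^4 = 16.
Top: 16(-8.1546963760) − (-8.1768261543) = -122.2983158617
(16·(-8.1546963760) − (-8.1768261543))/(16 − 1) = -8.1532210574
Correction |R − A(h/2)| = 1.475e-03; gap |A(h/2) − A(h)| = 2.213e-02.

-8.153221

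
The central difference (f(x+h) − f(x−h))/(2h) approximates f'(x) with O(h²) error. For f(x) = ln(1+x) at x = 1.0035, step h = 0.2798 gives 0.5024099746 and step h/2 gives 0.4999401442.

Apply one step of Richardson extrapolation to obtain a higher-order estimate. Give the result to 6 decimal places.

0.499117

With r = 2 the leading error scales as h^2, so the weight is 2^2 = 4.
4*0.4999401442 = 1.9997605768; 1.9997605768 − 0.5024099746 = 1.4973506022
1.4973506022 ÷ 3 = 0.4991168674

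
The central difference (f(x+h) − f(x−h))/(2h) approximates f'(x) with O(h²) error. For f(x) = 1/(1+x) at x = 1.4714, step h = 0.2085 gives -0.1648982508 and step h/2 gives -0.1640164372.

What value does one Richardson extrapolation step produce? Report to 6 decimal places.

Leading term ∝ h^2; use weight 4 = 2^2.
Top: 4(-0.1640164372) − (-0.1648982508) = -0.4911674980
Divide by 2^2 − 1 = 3.
(4×(-0.1640164372) − (-0.1648982508))/(4 − 1) = -0.1637224993

-0.163722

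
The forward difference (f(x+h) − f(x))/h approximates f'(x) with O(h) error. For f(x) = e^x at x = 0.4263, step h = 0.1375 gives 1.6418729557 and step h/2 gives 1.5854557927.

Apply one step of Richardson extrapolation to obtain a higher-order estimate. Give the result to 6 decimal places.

Leading term ∝ h^1; use weight 2 = 2^1.
Weighted: 3.1709115854 − 1.6418729557 = 1.5290386297
Divide by 2^1 − 1 = 1.
So the Richardson estimate is 1.5290386297.

1.529039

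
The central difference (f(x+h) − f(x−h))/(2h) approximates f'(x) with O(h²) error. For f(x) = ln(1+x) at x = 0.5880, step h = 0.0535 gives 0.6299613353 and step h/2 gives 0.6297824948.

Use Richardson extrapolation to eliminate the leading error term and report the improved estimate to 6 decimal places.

0.629723

Leading term ∝ h^2; use weight 4 = 2^2.
2^2 × A(h/2) = 2.5191299792; minus A(h) gives 1.8891686439.
Denominator 4 − 1 = 3.
So the Richardson estimate is 0.6297228813.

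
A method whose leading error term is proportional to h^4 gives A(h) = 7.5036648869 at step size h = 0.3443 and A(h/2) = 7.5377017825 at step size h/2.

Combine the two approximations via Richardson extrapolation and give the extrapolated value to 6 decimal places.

7.539971

Error is O(h^4); halving h shrinks it by 2^4 = 16.
Numerator 16 × A(h/2) − A(h) = 16 × 7.5377017825 − 7.5036648869 = 113.0995636331
Extrapolated: 113.0995636331 / 15 = 7.5399709089
Gap between inputs: 3.404e-02; correction applied: +0.0022691264.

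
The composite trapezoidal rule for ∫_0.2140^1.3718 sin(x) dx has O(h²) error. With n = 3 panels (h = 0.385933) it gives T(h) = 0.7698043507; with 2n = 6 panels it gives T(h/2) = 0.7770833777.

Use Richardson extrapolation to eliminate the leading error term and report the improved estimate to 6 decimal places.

Error is O(h^2); halving h shrinks it by 2^2 = 4.
4×0.7770833777 = 3.1083335108; 3.1083335108 − 0.7698043507 = 2.3385291601
Divide by 2^2 − 1 = 3.
2.3385291601 ÷ 3 = 0.7795097200
Shift from A(h/2): +0.0024263423.

0.779510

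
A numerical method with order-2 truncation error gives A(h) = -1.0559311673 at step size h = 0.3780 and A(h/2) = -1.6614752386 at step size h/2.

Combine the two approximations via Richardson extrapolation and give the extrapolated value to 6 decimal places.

r = 2, so 2^r = 4.
Top: 4(-1.6614752386) − (-1.0559311673) = -5.5899697871
Denominator 4 − 1 = 3.
Extrapolated: (-5.5899697871) / 3 = -1.8633232624

-1.863323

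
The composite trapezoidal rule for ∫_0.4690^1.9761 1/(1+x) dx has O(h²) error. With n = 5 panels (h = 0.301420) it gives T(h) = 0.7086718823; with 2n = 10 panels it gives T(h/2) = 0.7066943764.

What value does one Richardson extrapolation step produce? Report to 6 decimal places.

0.706035

The method has order 2: 2^2 = 4.
Numerator 4 × A(h/2) − A(h) = 4 × 0.7066943764 − 0.7086718823 = 2.1181056233
Denominator 4 − 1 = 3.
So the Richardson estimate is 0.7060352078.
Shift from A(h/2): −0.0006591686.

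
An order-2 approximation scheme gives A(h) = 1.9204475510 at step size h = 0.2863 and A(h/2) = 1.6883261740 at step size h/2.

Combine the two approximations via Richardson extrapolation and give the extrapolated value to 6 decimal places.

Leading term ∝ h^2; use weight 4 = 2^2.
4·1.6883261740 = 6.7533046960; 6.7533046960 − 1.9204475510 = 4.8328571450
R = 4.8328571450/3 = 1.6109523817
Gap between inputs: 2.321e-01; correction applied: −0.0773737923.

1.610952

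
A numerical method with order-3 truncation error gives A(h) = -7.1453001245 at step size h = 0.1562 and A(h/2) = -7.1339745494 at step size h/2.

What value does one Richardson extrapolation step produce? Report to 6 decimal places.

Method order is 3; weight 2^3 = 8.
8*(-7.1339745494) = -57.0717963952; (-57.0717963952) − (-7.1453001245) = -49.9264962707
Denominator 8 − 1 = 7.
Extrapolated: (-49.9264962707) / 7 = -7.1323566101
Correction |R − A(h/2)| = 1.618e-03; gap |A(h/2) − A(h)| = 1.133e-02.

-7.132357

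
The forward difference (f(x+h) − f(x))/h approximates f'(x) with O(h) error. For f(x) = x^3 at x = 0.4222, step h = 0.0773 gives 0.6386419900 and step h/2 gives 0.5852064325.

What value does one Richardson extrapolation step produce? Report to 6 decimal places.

0.531771

Order 1 gives 2^r = 2 and 2^r − 1 = 1.
2^1*A(h/2) = 1.1704128650; minus A(h) gives 0.5317708750.
Denominator 2 − 1 = 1.
0.5317708750 ÷ 1 = 0.5317708750
Gap between inputs: 5.344e-02; correction applied: −0.0534355575.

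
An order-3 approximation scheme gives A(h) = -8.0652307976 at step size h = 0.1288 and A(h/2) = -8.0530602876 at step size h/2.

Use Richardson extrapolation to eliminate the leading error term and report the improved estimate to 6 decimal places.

With r = 3 the leading error scales as h^3, so the weight is 2^3 = 8.
8*(-8.0530602876) = -64.4244823008; (-64.4244823008) − (-8.0652307976) = -56.3592515032
Denominator 8 − 1 = 7.
R = (-56.3592515032)/7 = -8.0513216433

-8.051322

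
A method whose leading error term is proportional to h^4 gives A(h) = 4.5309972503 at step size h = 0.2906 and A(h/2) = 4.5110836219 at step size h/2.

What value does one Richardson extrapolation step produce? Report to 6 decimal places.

4.509756

Error is O(h^4); halving h shrinks it by 2^4 = 16.
Weighted: 72.1773379504 − 4.5309972503 = 67.6463407001
Divide by 2^4 − 1 = 15.
So the Richardson estimate is 4.5097560467.
Gap between inputs: 1.991e-02; correction applied: −0.0013275752.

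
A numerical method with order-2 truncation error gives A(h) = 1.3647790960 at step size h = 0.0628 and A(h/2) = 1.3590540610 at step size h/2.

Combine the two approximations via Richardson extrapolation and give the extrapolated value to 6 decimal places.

r = 2, so 2^r = 4.
4 × 1.3590540610 − 1.3647790960 = 4.0714371480
Divide by 2^2 − 1 = 3.
So the Richardson estimate is 1.3571457160.

1.357146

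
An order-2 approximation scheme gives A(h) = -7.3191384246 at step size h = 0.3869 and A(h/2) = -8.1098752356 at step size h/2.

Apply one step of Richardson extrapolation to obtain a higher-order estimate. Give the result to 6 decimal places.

-8.373454

The method has order 2: 2^2 = 4.
Numerator 4×A(h/2) − A(h) = 4×(-8.1098752356) − (-7.3191384246) = -25.1203625178
(4×(-8.1098752356) − (-7.3191384246))/(4 − 1) = -8.3734541726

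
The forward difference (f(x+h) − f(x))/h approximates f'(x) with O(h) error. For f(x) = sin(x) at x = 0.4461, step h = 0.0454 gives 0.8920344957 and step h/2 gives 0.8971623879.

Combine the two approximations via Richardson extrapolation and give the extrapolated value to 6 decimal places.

0.902290

With r = 1 the leading error scales as h^1, so the weight is 2^1 = 2.
Top: 2(0.8971623879) − (0.8920344957) = 0.9022902801
(2*0.8971623879 − 0.8920344957)/(2 − 1) = 0.9022902801
Shift from A(h/2): +0.0051278922.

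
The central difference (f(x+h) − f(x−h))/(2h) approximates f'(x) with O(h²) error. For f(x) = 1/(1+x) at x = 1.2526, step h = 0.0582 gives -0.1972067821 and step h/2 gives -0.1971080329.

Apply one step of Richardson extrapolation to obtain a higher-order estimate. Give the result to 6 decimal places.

r = 2, so 2^r = 4.
4·(-0.1971080329) = -0.7884321316; subtract (-0.1972067821) → -0.5912253495
Extrapolated: (-0.5912253495) / 3 = -0.1970751165
Shift from A(h/2): +0.0000329164.

-0.197075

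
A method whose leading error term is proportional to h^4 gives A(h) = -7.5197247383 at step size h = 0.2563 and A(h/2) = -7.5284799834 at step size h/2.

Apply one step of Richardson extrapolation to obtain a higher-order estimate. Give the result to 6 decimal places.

Method order is 4; weight 2^4 = 16.
16×(-7.5284799834) = -120.4556797344; subtract (-7.5197247383) → -112.9359549961
Divide by 2^4 − 1 = 15.
R = (-112.9359549961)/15 = -7.5290636664

-7.529064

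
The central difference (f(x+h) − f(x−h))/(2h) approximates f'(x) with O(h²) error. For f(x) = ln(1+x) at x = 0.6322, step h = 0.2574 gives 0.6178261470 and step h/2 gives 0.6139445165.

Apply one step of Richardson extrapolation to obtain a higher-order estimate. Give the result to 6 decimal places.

0.612651

r = 2: numerator weight 4, denominator 3.
Weighted: 2.4557780660 − 0.6178261470 = 1.8379519190
1.8379519190 ÷ 3 = 0.6126506397
Correction |R − A(h/2)| = 1.294e-03; gap |A(h/2) − A(h)| = 3.882e-03.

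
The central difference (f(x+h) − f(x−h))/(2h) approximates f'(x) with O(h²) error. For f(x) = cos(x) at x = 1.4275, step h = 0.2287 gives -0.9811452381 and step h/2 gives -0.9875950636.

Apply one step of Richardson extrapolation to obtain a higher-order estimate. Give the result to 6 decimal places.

-0.989745

The method has order 2: 2^2 = 4.
4·(-0.9875950636) − (-0.9811452381) = -2.9692350163
Denominator 4 − 1 = 3.
Result: -0.9897450054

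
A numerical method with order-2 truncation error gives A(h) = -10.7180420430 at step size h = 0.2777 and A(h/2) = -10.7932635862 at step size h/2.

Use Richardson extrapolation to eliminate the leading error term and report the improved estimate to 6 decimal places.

Method order is 2; weight 2^2 = 4.
Difference of the inputs: -10.7932635862 − (-10.7180420430) = -0.0752215432
Correction (A(h/2) − A(h))/(4 − 1) = (-0.0752215432)/3 = -0.0250738477
R = -10.7932635862 − 0.0250738477 = -10.8183374339

-10.818337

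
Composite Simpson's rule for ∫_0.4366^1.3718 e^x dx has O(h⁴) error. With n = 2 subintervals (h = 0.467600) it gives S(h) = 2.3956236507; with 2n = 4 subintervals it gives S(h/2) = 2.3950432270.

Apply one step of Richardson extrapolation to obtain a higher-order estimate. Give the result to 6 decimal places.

Leading term ∝ h^4; use weight 16 = 2^4.
16·2.3950432270 = 38.3206916320; 38.3206916320 − 2.3956236507 = 35.9250679813
Extrapolated: 35.9250679813 / 15 = 2.3950045321

2.395005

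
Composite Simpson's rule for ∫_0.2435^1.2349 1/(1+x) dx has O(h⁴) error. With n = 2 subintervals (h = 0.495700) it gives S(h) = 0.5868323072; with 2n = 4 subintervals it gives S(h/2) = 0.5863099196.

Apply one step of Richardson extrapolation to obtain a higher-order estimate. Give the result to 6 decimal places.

r = 4: numerator weight 16, denominator 15.
2^4*A(h/2) = 9.3809587136; minus A(h) gives 8.7941264064.
8.7941264064 ÷ 15 = 0.5862750938

0.586275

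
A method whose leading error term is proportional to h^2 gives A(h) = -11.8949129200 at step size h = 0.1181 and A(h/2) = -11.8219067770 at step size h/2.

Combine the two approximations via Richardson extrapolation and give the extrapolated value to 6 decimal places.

-11.797571

Order 2 gives 2^r = 4 and 2^r − 1 = 3.
Top: 4(-11.8219067770) − (-11.8949129200) = -35.3927141880
R = (-35.3927141880)/3 = -11.7975713960
Shift from A(h/2): +0.0243353810.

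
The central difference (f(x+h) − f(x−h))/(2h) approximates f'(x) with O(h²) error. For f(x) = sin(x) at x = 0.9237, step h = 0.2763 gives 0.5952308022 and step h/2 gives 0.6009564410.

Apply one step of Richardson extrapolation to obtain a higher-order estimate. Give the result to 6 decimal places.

Leading term ∝ h^2; use weight 4 = 2^2.
4×0.6009564410 = 2.4038257640; subtract 0.5952308022 → 1.8085949618
(4×0.6009564410 − 0.5952308022)/(4 − 1) = 0.6028649873

0.602865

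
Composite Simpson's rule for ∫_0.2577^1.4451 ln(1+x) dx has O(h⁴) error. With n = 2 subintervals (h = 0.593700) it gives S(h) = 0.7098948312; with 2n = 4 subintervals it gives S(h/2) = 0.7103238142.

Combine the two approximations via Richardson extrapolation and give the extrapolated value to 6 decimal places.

0.710352

Method order is 4; weight 2^4 = 16.
Numerator 16·A(h/2) − A(h) = 16·0.7103238142 − 0.7098948312 = 10.6552861960
Divide by 2^4 − 1 = 15.
10.6552861960 ÷ 15 = 0.7103524131
Gap between inputs: 4.290e-04; correction applied: +0.0000285989.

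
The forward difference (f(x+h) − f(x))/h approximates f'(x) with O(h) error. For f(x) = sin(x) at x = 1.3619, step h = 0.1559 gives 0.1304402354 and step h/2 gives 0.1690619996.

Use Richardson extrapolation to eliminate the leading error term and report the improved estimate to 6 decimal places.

0.207684

r = 1, so 2^r = 2.
2×0.1690619996 − 0.1304402354 = 0.2076837638
Denominator 2 − 1 = 1.
R = 0.2076837638/1 = 0.2076837638
Correction |R − A(h/2)| = 3.862e-02; gap |A(h/2) − A(h)| = 3.862e-02.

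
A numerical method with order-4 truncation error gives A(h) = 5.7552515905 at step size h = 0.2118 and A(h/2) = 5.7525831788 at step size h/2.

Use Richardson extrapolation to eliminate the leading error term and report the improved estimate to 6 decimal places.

The method has order 4: 2^4 = 16.
Difference of the inputs: 5.7525831788 − 5.7552515905 = -0.0026684117
Correction (A(h/2) − A(h))/(16 − 1) = (-0.0026684117)/15 = -0.0001778941
R = 5.7525831788 − 0.0001778941 = 5.7524052847
Shift from A(h/2): −0.0001778941.

5.752405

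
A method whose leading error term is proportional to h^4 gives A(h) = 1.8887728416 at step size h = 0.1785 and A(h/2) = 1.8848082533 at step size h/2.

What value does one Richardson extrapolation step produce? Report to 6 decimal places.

The method has order 4: 2^4 = 16.
Difference of the inputs: 1.8848082533 − 1.8887728416 = -0.0039645883
Correction (A(h/2) − A(h))/(16 − 1) = (-0.0039645883)/15 = -0.0002643059
R = 1.8848082533 − 0.0002643059 = 1.8845439474
Correction |R − A(h/2)| = 2.643e-04; gap |A(h/2) − A(h)| = 3.965e-03.

1.884544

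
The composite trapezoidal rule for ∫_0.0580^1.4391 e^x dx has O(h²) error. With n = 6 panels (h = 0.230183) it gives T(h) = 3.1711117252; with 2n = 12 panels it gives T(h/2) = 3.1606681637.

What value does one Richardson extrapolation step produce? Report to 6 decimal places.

3.157187

Method order is 2; weight 2^2 = 4.
Numerator 4×A(h/2) − A(h) = 4×3.1606681637 − 3.1711117252 = 9.4715609296
Denominator 4 − 1 = 3.
9.4715609296 ÷ 3 = 3.1571869765
Gap between inputs: 1.044e-02; correction applied: −0.0034811872.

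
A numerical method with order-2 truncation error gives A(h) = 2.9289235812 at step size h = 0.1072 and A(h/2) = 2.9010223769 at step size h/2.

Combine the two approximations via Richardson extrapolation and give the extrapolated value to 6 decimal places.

Method order is 2; weight 2^2 = 4.
Top: 4(2.9010223769) − (2.9289235812) = 8.6751659264
Extrapolated: 8.6751659264 / 3 = 2.8917219755
Shift from A(h/2): −0.0093004014.

2.891722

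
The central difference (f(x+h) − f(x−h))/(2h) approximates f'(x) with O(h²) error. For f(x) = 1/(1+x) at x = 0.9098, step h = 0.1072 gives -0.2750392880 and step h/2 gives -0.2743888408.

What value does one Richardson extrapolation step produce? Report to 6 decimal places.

Order 2 gives 2^r = 4 and 2^r − 1 = 3.
2^2×A(h/2) = -1.0975553632; minus A(h) gives -0.8225160752.
Denominator 4 − 1 = 3.
Result: -0.2741720251

-0.274172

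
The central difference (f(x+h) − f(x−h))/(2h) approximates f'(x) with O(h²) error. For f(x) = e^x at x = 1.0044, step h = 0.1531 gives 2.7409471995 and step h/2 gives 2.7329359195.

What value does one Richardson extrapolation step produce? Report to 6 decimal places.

Error is O(h^2); halving h shrinks it by 2^2 = 4.
Difference of the inputs: 2.7329359195 − 2.7409471995 = -0.0080112800
Correction (A(h/2) − A(h))/(4 − 1) = (-0.0080112800)/3 = -0.0026704267
R = 2.7329359195 − 0.0026704267 = 2.7302654928

2.730265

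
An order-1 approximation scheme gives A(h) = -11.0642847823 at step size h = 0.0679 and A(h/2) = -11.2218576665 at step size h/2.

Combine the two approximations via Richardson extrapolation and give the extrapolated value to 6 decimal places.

-11.379431

Error is O(h^1); halving h shrinks it by 2^1 = 2.
2·(-11.2218576665) − (-11.0642847823) = -11.3794305507
Divide by 2^1 − 1 = 1.
R = (-11.3794305507)/1 = -11.3794305507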